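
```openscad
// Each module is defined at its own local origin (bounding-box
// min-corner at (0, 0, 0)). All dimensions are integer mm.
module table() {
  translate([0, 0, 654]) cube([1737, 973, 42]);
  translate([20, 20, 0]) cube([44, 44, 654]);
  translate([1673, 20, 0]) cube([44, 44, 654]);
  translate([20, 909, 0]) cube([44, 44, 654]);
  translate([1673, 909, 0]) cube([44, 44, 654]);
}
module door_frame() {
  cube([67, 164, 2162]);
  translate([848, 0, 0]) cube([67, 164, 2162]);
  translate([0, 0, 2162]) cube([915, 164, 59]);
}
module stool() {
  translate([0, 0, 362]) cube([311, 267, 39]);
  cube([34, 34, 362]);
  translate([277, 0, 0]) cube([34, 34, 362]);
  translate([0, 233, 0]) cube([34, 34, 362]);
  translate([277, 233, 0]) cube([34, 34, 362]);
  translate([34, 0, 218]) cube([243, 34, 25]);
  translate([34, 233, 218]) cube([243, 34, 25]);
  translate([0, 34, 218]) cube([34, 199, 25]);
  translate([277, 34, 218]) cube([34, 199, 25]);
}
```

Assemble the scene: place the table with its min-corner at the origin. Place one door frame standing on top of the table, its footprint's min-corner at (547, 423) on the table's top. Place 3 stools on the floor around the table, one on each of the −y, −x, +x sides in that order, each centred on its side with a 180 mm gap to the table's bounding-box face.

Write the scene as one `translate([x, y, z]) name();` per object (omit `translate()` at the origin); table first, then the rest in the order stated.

table();
translate([547, 423, 696]) door_frame();
translate([713, -447, 0]) stool();
translate([-491, 353, 0]) stool();
translate([1917, 353, 0]) stool();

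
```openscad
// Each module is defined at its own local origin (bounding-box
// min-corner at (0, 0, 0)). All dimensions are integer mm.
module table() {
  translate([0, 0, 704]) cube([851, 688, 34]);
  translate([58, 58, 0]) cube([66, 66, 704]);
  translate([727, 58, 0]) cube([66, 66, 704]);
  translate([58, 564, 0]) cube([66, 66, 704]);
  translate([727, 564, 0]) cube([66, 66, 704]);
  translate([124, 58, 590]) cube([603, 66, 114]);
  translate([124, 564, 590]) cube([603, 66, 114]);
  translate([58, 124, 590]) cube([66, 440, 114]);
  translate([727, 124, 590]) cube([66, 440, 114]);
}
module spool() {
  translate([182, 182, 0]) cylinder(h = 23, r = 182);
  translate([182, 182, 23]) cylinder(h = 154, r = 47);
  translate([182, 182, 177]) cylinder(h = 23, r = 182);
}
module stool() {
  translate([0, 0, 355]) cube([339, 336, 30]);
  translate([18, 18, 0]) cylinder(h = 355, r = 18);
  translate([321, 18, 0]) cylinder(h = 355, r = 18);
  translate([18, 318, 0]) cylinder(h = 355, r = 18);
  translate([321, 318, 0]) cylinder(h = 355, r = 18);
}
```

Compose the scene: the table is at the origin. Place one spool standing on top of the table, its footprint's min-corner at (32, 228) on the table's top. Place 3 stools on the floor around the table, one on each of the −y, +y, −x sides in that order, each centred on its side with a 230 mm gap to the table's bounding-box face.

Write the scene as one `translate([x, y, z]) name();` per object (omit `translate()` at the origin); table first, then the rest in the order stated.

table();
translate([32, 228, 738]) spool();
translate([256, -566, 0]) stool();
translate([256, 918, 0]) stool();
translate([-569, 176, 0]) stool();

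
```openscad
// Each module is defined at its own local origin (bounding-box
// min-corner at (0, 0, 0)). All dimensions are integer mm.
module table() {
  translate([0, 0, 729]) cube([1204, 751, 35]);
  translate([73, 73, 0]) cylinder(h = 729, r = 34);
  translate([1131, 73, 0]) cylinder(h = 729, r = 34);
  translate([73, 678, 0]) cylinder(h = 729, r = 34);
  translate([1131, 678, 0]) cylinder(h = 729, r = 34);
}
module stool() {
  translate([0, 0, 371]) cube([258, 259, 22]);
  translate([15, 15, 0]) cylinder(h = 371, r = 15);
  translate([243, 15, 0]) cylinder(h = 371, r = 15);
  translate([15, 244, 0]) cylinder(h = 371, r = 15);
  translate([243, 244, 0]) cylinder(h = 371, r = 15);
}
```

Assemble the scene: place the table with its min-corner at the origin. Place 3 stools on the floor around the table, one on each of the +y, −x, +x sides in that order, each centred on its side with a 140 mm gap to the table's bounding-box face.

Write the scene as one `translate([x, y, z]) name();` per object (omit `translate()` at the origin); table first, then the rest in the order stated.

table();
translate([473, 891, 0]) stool();
translate([-398, 246, 0]) stool();
translate([1344, 246, 0]) stool();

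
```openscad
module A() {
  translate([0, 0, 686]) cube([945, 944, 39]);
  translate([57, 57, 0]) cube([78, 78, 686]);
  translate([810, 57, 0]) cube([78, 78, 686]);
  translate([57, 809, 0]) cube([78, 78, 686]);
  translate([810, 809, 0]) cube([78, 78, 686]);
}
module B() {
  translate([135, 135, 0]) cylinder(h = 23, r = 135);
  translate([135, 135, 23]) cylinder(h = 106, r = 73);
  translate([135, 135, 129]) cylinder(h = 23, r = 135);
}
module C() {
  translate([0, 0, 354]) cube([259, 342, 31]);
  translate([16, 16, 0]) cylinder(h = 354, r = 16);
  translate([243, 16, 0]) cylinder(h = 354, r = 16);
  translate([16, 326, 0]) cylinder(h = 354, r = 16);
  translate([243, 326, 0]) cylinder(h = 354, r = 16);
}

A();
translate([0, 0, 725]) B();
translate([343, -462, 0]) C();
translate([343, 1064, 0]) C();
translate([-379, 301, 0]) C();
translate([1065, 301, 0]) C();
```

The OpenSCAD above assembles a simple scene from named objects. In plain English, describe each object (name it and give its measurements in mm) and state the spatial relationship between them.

A is a table: top 945 mm (x) × 944 mm (y), 39 mm thick, upper face at z = 725 mm, on four 78×78 mm square legs, each inset 57 mm from the nearest pair of top edges, running from z = 0 to the bottom of the top.

B is a spool: two coaxial disc flanges of radius 135 mm and thickness 23 mm, joined by a core cylinder of radius 73 mm and height 106 mm. The lower flange rests on z = 0 and the three cylinders share a vertical axis.

C is a four-legged stool. The seat is 259×342 mm, 31 mm thick, top at z = 385 mm. It stands on four round legs, each 32 mm in diameter, from z = 0 to the seat underside, each leg's axis is inset half a diameter from the nearest pair of seat edges (so the leg's bounding box is flush with the corner).

The spool is on top of the table. Four stools sit around the table at the −y, +y, −x, +x sides.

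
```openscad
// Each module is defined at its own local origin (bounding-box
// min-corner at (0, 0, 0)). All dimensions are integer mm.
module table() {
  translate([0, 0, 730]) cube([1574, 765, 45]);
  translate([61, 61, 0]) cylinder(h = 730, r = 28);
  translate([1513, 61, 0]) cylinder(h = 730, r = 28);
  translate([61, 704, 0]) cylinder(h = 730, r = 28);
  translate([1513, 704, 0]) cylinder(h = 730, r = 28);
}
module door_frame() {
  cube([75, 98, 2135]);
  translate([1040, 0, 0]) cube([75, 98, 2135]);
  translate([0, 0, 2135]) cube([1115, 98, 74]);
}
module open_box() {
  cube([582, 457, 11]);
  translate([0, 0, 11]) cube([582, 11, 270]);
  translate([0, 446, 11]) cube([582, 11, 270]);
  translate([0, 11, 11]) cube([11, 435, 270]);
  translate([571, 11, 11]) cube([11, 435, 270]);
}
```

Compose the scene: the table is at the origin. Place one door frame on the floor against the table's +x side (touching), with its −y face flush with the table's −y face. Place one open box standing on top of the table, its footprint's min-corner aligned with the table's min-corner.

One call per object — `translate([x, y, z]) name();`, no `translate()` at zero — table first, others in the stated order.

table();
translate([1574, 0, 0]) door_frame();
translate([0, 0, 775]) open_box();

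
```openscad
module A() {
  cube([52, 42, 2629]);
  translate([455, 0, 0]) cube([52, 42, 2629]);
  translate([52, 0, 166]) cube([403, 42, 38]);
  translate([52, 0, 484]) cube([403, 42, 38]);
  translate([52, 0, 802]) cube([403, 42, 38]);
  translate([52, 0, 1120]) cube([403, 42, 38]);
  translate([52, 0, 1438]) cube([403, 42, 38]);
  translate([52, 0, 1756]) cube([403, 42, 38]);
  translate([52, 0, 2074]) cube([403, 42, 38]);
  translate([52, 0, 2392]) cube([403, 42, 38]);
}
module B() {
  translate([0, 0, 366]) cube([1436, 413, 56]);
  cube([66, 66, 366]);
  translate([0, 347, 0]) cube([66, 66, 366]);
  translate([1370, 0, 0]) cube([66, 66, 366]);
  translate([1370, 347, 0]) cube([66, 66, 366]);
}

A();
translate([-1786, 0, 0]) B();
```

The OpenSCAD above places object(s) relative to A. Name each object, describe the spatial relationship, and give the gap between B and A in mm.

The bench's nearest face is 350 mm from the ladder's −x face.

A is a ladder. B is a bench. The bench is on the floor beside the ladder on its −x side. The gap between the bench and the ladder is 350 mm.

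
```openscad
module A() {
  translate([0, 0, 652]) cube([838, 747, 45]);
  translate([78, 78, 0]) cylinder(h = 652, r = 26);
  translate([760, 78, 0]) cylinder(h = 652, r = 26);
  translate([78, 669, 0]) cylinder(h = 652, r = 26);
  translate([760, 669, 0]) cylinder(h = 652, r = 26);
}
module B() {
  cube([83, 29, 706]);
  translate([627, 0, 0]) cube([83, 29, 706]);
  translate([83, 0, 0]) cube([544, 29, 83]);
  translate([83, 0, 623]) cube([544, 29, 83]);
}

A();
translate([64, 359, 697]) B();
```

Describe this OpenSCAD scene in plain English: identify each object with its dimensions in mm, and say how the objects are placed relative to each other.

A is a table: top 838 mm (x) × 747 mm (y), 45 mm thick, upper face at z = 697 mm, on four round legs of 52 mm diameter, each leg's bounding box inset 52 mm from the nearest pair of top edges, running from z = 0 to the bottom of the top.

B is a rectangular picture frame lying in the x–z plane (depth along y). The opening is 544 mm wide (x) by 540 mm tall (z), surrounded by a border 83 mm wide on all four sides. The frame is 29 mm deep and is made of two full-height vertical stiles with two horizontal rails fitted between them.

The picture frame is on top of the table, centred.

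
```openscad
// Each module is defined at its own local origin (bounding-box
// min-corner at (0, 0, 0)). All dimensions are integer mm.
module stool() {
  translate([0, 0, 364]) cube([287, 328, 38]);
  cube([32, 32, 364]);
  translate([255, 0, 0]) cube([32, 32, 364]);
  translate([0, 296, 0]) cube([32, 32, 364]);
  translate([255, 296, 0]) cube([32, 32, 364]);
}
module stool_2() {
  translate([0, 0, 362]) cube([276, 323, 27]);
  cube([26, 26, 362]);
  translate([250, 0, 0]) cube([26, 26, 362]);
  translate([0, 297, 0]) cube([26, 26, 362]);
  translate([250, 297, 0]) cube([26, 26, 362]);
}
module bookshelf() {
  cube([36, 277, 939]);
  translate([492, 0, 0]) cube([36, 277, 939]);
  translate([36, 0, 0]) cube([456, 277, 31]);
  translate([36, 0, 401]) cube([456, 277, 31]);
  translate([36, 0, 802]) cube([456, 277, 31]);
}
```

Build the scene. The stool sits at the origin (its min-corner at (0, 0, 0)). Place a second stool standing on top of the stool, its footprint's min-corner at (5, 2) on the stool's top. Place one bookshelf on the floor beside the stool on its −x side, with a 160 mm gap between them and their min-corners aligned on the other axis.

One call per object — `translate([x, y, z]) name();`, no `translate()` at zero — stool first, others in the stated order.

stool();
translate([5, 2, 402]) stool_2();
translate([-688, 0, 0]) bookshelf();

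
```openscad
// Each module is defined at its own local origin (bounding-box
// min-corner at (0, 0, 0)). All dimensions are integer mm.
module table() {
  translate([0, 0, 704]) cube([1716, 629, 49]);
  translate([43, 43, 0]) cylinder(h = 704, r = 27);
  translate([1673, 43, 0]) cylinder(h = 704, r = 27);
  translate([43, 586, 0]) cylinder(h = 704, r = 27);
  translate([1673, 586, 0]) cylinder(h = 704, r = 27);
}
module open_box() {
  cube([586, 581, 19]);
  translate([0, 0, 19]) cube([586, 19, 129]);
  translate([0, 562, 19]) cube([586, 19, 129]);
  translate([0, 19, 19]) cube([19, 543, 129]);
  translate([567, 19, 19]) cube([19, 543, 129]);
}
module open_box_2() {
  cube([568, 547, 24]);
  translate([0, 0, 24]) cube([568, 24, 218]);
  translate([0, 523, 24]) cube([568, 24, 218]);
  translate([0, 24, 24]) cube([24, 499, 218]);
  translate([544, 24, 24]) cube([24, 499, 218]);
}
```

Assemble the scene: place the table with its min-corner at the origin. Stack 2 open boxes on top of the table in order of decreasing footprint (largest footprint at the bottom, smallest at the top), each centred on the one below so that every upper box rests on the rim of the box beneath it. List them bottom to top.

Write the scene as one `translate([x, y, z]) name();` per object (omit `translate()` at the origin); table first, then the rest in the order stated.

table();
translate([565, 24, 753]) open_box();
translate([574, 41, 901]) open_box_2();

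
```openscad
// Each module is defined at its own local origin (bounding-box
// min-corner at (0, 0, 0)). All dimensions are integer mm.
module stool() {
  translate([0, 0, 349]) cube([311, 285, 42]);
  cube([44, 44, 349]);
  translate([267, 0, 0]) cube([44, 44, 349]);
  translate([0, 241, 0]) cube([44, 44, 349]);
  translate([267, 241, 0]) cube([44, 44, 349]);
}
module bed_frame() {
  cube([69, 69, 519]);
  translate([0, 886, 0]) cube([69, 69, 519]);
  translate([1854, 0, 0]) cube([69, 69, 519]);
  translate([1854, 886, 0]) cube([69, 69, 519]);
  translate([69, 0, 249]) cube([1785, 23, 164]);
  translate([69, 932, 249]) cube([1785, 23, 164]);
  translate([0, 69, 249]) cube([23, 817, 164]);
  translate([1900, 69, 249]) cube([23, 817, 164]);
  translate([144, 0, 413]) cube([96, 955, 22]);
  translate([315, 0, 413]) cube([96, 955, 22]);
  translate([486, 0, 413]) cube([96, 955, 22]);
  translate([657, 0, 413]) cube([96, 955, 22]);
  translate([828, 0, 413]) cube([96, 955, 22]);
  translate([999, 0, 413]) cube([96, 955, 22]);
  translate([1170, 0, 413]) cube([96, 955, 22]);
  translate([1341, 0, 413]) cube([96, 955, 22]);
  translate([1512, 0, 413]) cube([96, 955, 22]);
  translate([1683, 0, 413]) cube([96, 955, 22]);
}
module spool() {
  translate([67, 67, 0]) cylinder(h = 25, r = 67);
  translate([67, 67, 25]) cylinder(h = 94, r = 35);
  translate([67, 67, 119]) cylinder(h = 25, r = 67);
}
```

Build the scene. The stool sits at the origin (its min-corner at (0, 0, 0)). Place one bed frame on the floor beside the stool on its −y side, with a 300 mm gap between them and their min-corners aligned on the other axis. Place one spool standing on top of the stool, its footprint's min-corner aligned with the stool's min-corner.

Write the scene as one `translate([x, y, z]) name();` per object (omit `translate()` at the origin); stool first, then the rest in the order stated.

stool();
translate([0, -1255, 0]) bed_frame();
translate([0, 0, 391]) spool();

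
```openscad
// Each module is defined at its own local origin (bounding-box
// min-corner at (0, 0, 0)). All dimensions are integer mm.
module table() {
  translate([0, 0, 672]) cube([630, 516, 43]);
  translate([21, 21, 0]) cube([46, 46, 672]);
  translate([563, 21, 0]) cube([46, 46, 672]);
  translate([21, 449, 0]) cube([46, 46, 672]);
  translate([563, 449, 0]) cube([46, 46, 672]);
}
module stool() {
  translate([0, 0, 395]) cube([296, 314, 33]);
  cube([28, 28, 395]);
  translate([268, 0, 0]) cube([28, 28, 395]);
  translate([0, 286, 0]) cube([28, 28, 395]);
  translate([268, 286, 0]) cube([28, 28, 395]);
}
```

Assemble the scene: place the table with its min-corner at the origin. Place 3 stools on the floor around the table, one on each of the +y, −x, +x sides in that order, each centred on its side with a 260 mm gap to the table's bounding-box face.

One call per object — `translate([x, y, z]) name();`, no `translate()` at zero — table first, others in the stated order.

table();
translate([167, 776, 0]) stool();
translate([-556, 101, 0]) stool();
translate([890, 101, 0]) stool();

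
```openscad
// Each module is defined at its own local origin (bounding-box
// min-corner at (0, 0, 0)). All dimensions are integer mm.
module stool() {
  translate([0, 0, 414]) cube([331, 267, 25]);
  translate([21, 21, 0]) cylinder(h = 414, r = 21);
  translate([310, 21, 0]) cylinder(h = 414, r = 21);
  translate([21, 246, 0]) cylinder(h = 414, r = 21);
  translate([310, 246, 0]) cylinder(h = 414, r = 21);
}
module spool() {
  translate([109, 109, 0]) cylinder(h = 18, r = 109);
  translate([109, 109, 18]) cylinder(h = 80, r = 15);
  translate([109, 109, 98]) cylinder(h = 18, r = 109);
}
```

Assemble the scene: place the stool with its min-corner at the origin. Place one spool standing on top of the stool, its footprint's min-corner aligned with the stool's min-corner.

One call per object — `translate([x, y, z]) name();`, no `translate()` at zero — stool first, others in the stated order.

stool();
translate([0, 0, 439]) spool();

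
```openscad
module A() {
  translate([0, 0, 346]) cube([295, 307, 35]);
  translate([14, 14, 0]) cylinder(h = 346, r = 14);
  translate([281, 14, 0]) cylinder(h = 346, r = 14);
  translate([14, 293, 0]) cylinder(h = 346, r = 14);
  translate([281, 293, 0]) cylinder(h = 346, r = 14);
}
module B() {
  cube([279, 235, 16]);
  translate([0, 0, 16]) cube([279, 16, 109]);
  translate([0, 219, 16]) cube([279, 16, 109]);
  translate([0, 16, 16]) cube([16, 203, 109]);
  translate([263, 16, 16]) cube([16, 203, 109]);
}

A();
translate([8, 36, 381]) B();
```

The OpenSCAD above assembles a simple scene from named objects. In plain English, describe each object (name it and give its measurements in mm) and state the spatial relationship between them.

A is a four-legged stool. The seat is 295×307 mm, 35 mm thick, top at z = 381 mm. It stands on four round legs, each 28 mm in diameter, from z = 0 to the seat underside, each leg's axis is inset half a diameter from the nearest pair of seat edges (so the leg's bounding box is flush with the corner).

B is an open-topped rectangular box: outside dimensions 279×235×125 mm, with a uniform wall and base thickness of 16 mm. The base is a full 279×235 slab on the floor; four walls sit on top of the base. The front and back walls (the −y and +y sides) span the full width; the two side walls fit between them.

The open box is on top of the stool, centred.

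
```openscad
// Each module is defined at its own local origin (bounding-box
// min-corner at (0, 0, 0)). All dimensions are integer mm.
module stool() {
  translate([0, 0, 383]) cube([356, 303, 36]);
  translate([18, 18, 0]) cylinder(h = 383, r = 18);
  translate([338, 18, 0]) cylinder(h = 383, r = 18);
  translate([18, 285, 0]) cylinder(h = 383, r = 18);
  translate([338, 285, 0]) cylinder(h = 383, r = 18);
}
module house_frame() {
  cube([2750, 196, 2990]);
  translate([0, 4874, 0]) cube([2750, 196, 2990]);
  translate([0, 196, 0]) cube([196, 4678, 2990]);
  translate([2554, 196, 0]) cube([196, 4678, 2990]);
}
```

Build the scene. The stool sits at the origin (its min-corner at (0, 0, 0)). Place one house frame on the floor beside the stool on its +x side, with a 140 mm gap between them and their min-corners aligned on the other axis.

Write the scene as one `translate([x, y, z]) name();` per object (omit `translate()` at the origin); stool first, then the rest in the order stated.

stool();
translate([496, 0, 0]) house_frame();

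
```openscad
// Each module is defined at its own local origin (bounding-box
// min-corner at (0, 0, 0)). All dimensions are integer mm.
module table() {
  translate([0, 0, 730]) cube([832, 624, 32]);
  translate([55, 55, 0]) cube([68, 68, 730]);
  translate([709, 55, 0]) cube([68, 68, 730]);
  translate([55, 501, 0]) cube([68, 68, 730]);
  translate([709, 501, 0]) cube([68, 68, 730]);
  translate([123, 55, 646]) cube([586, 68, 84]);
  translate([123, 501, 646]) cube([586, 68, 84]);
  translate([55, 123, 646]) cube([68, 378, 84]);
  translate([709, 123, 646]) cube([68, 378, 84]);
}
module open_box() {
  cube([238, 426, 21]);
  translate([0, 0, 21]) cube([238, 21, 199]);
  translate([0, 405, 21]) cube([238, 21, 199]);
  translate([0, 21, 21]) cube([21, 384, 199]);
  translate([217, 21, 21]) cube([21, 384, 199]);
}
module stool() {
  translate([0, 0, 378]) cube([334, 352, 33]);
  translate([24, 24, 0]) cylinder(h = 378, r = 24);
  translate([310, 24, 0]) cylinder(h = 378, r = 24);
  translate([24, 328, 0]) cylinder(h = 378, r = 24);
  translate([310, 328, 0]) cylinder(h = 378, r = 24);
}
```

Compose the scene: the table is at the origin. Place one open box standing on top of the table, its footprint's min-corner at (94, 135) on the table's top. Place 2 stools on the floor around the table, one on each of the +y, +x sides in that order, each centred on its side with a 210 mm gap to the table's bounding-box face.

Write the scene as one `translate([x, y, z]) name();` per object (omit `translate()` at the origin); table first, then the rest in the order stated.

table();
translate([94, 135, 762]) open_box();
translate([249, 834, 0]) stool();
translate([1042, 136, 0]) stool();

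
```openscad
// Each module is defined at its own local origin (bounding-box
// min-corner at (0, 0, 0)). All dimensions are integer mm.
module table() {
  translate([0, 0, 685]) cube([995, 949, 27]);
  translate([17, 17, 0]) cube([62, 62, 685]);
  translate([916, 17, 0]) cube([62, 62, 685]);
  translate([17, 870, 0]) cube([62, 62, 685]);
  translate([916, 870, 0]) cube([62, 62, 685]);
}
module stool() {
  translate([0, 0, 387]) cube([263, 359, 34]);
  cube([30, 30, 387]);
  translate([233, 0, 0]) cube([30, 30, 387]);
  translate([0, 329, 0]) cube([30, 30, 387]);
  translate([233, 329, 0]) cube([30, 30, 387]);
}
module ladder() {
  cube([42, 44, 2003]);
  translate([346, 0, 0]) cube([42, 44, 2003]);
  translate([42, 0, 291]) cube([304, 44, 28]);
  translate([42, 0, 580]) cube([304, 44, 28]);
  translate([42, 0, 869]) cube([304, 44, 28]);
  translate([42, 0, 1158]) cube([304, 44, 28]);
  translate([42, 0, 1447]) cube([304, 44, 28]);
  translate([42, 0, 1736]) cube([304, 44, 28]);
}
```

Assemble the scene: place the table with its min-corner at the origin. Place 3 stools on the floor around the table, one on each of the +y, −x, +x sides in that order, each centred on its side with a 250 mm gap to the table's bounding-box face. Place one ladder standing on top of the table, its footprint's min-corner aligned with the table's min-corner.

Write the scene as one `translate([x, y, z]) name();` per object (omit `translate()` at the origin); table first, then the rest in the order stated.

table();
translate([366, 1199, 0]) stool();
translate([-513, 295, 0]) stool();
translate([1245, 295, 0]) stool();
translate([0, 0, 712]) ladder();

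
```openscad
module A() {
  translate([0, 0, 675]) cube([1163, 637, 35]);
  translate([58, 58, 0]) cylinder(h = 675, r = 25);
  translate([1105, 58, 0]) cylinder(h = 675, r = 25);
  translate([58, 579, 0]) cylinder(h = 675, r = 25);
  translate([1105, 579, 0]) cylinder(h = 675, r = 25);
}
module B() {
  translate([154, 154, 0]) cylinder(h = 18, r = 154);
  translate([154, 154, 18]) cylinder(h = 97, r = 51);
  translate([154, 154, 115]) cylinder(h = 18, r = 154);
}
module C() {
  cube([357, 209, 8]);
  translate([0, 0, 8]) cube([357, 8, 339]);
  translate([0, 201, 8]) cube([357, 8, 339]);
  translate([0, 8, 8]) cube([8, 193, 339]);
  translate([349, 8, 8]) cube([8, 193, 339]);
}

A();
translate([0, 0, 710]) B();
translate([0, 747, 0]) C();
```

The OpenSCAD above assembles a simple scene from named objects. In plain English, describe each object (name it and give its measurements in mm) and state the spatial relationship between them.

A is a table with a 1163×637 mm rectangular top, 35 mm thick, top surface at z = 710 mm, supported by four round legs of 50 mm diameter, each leg's bounding box inset 33 mm from the nearest pair of top edges, running from the floor.

B is a spool: two coaxial disc flanges of radius 154 mm and thickness 18 mm, joined by a core cylinder of radius 51 mm and height 97 mm. The lower flange rests on z = 0 and the three cylinders share a vertical axis.

C is an open-topped rectangular box: outside dimensions 357×209×347 mm, with a uniform wall and base thickness of 8 mm. The base is a full 357×209 slab on the floor; four walls sit on top of the base. The front and back walls (the −y and +y sides) span the full width; the two side walls fit between them.

The spool is on top of the table. The open box is on the floor beside the table on its +y side.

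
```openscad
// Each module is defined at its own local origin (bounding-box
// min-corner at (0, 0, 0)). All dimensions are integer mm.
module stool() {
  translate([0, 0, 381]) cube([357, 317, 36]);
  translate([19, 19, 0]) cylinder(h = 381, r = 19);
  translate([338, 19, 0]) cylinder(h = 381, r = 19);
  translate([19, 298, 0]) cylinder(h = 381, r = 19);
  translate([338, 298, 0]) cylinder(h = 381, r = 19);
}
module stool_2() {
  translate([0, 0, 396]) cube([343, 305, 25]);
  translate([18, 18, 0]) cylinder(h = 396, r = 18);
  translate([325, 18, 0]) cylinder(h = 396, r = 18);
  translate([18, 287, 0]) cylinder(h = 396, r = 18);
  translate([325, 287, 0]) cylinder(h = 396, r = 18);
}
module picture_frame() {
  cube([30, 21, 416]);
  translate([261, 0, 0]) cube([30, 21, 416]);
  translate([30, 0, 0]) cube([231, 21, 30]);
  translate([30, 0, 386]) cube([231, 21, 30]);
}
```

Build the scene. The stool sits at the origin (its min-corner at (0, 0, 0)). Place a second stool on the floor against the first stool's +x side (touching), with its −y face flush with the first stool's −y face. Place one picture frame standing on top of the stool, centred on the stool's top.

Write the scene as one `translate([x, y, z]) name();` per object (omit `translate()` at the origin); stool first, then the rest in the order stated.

stool();
translate([357, 0, 0]) stool_2();
translate([33, 148, 417]) picture_frame();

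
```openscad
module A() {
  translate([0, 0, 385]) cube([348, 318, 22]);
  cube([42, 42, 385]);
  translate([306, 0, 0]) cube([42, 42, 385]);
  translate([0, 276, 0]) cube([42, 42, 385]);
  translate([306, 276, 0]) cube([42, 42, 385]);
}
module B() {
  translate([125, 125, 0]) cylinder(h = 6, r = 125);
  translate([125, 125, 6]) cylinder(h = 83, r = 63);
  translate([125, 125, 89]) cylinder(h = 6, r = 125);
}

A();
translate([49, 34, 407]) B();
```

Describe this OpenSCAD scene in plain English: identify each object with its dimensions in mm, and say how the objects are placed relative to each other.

A is a four-legged stool. The seat is 348×318 mm, 22 mm thick, top at z = 407 mm. It stands on four square legs, each 42×42 mm in cross-section, from z = 0 to the seat underside, each flush with a corner of the seat.

B is a spool: two coaxial disc flanges of radius 125 mm and thickness 6 mm, joined by a core cylinder of radius 63 mm and height 83 mm. The lower flange rests on z = 0 and the three cylinders share a vertical axis.

The spool is on top of the stool, centred.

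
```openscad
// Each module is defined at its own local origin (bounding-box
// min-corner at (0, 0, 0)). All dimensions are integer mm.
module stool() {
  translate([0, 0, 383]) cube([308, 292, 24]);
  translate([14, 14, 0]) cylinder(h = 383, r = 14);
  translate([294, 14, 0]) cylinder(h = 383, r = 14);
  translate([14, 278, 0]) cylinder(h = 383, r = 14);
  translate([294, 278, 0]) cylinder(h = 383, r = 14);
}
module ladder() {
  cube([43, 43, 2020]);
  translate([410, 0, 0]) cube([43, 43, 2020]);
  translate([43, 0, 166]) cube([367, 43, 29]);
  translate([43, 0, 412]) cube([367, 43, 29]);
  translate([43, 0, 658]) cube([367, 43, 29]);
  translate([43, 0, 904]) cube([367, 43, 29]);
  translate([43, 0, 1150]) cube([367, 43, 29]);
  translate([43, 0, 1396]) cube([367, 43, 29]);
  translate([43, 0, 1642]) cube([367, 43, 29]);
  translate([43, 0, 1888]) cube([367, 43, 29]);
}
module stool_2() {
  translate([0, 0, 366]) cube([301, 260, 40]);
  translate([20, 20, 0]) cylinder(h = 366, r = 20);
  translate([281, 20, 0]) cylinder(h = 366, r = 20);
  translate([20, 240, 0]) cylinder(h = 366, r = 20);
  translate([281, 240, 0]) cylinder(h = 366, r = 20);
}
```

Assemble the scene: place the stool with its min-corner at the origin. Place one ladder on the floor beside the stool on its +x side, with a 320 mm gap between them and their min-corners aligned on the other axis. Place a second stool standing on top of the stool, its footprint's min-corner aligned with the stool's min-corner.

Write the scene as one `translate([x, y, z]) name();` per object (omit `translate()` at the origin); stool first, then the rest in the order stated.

stool();
translate([628, 0, 0]) ladder();
translate([0, 0, 407]) stool_2();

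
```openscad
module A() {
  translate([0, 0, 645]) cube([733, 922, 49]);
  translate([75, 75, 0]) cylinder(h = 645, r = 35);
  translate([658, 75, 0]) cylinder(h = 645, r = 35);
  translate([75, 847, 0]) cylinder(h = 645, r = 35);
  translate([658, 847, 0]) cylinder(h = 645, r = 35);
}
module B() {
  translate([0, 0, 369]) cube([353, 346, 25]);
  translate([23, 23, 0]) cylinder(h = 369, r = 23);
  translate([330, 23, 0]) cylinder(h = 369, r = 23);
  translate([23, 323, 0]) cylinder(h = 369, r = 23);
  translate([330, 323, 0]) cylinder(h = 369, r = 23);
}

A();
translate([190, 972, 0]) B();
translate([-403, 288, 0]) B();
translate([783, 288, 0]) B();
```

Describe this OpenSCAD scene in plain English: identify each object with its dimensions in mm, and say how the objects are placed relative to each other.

A is a rectangular dining table. The top is 733×922×49 mm with its upper surface at z = 694 mm. It stands on four round legs of 70 mm diameter, each leg's bounding box inset 40 mm from the nearest pair of top edges, running from the floor to the underside of the top.

B is a simple wooden stool: a rectangular seat 353 mm (x) by 346 mm (y), 25 mm thick, top face at z = 394 mm, on four round legs, each 46 mm in diameter. The legs rest on z = 0, each leg's axis is inset half a diameter from the nearest pair of seat edges (so the leg's bounding box is flush with the corner).

Three stools sit around the table at the +y, −x, +x sides.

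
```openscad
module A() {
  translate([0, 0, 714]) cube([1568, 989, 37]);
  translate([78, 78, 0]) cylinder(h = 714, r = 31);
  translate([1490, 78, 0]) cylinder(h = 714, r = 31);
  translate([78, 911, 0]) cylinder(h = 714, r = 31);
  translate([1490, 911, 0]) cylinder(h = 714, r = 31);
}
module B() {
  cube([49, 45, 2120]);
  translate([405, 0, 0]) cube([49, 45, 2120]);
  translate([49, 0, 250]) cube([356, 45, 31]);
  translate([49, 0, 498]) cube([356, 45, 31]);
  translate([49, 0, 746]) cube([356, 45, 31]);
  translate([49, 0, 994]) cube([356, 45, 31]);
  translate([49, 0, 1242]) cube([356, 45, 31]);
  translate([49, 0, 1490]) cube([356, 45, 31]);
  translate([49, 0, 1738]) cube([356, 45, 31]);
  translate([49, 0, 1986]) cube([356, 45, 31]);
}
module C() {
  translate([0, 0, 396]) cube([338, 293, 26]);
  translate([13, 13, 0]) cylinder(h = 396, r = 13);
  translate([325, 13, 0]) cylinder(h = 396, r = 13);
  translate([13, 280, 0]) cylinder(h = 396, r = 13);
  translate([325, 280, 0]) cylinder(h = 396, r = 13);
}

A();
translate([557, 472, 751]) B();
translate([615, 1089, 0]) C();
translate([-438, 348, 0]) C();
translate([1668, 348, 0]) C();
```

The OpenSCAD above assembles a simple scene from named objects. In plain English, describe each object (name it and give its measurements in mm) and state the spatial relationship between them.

A is a table with a 1568×989 mm rectangular top, 37 mm thick, top surface at z = 751 mm, supported by four round legs of 62 mm diameter, each leg's bounding box inset 47 mm from the nearest pair of top edges, running from the floor.

B is a straight ladder. Two 49×45 mm vertical rails, 2120 mm tall, stand 454 mm apart (outside-to-outside) with their front faces coplanar on the −y side. 8 rungs, each 45 mm deep and 31 mm tall, span between the inner faces of the rails, front faces flush with the rails. The lowest rung's underside is at z = 250 mm and rungs are spaced 248 mm apart (underside to underside).

C is a simple wooden stool: a rectangular seat 338 mm (x) by 293 mm (y), 26 mm thick, top face at z = 422 mm, on four round legs, each 26 mm in diameter. The legs rest on z = 0, each leg's axis is inset half a diameter from the nearest pair of seat edges (so the leg's bounding box is flush with the corner).

The ladder is on top of the table, centred. Three stools sit around the table at the +y, −x, +x sides.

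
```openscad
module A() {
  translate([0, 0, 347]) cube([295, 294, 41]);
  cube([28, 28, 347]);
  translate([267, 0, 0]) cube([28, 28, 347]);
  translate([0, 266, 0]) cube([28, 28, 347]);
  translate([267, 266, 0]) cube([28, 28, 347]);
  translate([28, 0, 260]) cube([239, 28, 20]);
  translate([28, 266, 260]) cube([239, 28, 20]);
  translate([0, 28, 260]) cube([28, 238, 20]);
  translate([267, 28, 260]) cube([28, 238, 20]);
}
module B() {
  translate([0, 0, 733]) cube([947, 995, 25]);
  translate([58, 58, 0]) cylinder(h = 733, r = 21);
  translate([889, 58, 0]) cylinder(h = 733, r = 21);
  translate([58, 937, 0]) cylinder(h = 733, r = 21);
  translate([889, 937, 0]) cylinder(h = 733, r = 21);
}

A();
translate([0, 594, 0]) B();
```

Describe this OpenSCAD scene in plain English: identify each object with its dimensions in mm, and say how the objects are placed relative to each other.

A is a four-legged stool. The seat is a 295×294×41 mm slab whose top surface is at z = 388 mm; four square legs, each 28×28 mm in cross-section, run from the floor (z = 0) to the underside of the seat, each flush with a corner of the seat. Four stretchers, 28 mm wide and 20 mm tall, connect adjacent legs with their undersides at z = 260 mm, each running between the inner faces of the legs it joins and aligned with the legs' outer faces on the other axis.

B is a table: top 947 mm (x) × 995 mm (y), 25 mm thick, upper face at z = 758 mm, on four round legs of 42 mm diameter, each leg's bounding box inset 37 mm from the nearest pair of top edges, running from z = 0 to the bottom of the top.

The table is on the floor beside the stool on its +y side.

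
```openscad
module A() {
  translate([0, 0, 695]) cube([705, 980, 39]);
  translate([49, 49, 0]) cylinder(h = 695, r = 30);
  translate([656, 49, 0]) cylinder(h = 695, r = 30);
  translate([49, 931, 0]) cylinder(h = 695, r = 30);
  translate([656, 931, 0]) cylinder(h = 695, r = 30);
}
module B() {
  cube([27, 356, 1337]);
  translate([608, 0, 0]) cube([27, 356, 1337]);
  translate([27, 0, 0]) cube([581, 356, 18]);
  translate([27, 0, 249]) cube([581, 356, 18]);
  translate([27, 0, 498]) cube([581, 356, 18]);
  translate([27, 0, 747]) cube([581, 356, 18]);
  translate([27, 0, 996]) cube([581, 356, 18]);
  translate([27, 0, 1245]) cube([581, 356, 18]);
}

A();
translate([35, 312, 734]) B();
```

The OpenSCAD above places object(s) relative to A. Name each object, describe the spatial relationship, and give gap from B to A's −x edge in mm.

The bookshelf's min-x is at 35; the table's min-x is 0; gap = 35 mm.

A is a table. B is a bookshelf. The bookshelf is on top of the table, centred. The gap from the bookshelf to the table's −x edge is 35 mm.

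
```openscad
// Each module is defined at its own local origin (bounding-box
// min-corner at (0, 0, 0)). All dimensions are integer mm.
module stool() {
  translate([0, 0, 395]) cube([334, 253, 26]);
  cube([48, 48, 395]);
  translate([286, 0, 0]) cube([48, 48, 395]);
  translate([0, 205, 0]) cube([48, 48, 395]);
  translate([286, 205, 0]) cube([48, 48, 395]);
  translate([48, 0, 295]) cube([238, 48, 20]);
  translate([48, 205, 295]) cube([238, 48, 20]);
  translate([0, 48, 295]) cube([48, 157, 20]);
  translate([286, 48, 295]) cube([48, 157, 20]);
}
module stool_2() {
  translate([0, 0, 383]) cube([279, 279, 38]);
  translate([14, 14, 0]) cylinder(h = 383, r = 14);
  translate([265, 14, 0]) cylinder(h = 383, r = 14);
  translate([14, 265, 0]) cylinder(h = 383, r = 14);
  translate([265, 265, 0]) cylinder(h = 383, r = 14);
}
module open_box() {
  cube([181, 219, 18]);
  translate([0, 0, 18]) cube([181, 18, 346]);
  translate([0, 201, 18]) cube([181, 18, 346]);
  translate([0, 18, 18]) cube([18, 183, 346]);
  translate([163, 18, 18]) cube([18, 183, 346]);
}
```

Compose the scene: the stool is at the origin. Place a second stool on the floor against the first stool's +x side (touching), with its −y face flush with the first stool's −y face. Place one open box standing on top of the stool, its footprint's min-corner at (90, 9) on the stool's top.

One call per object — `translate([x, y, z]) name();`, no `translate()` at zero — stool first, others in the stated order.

stool();
translate([334, 0, 0]) stool_2();
translate([90, 9, 421]) open_box();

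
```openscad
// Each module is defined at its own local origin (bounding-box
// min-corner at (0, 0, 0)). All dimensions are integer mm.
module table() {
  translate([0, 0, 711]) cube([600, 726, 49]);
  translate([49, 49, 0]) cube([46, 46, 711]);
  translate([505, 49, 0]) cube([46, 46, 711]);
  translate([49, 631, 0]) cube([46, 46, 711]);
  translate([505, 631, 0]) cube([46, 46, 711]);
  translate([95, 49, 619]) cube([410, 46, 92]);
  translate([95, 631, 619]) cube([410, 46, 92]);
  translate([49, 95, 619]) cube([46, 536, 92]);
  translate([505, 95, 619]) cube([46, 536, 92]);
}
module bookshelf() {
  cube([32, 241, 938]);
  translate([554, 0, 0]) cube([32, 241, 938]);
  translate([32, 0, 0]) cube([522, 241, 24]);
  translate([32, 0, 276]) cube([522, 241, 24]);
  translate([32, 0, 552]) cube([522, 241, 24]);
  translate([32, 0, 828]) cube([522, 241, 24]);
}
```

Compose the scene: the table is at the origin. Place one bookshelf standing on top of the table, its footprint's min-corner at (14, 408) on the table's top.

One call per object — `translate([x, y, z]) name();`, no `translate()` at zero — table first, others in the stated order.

table();
translate([14, 408, 760]) bookshelf();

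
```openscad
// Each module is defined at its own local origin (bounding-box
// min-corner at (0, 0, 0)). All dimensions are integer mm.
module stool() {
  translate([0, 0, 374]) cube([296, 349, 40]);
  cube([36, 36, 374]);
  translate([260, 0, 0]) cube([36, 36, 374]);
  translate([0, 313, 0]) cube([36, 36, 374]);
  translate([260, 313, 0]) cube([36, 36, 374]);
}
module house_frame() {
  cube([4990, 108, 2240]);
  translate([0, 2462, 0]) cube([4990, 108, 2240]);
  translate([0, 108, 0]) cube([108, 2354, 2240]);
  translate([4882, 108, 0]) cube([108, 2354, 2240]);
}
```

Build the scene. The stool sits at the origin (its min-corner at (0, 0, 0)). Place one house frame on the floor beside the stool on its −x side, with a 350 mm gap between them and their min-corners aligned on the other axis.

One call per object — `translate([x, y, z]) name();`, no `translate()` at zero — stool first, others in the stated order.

stool();
translate([-5340, 0, 0]) house_frame();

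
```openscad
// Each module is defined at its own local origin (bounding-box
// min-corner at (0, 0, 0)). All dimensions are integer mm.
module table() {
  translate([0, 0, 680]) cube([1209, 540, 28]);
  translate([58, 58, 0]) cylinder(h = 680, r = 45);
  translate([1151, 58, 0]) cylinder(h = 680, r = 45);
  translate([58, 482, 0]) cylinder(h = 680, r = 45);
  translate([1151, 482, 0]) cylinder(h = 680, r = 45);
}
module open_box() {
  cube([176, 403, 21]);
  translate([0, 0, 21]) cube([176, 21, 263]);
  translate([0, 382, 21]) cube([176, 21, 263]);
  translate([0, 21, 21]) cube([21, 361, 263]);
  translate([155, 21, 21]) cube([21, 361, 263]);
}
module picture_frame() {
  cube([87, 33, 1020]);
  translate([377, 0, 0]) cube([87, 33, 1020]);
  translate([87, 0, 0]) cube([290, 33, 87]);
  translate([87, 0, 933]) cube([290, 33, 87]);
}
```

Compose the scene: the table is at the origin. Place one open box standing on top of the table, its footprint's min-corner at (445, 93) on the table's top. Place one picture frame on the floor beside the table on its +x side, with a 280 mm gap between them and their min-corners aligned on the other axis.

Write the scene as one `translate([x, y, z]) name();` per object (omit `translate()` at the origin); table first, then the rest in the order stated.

table();
translate([445, 93, 708]) open_box();
translate([1489, 0, 0]) picture_frame();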